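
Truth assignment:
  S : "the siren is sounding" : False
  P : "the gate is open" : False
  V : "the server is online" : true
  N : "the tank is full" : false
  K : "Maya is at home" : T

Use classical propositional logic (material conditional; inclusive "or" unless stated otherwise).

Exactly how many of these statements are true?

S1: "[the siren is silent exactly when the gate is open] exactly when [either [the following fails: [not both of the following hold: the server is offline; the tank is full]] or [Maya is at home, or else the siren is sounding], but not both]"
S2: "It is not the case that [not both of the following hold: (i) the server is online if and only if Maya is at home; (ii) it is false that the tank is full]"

S1: In symbols: (~S <-> P) <-> (~(~V nand N) xor (K | S))

~S = ~F = T
~S <-> P = T <-> F = F
~V = ~T = F
~V nand N = F nand F = T
~(~V nand N) = ~T = F
K | S = T | F = T
~(~V nand N) xor (K | S) = F xor T = T
(~S <-> P) <-> (~(~V nand N) xor (K | S)) = F <-> T = F
So S1 is false.

S2: Parsed as ~((V <-> K) nand ~N)

V <-> K = T <-> T = T
~N = ~F = T
(V <-> K) nand ~N = T nand T = F
~((V <-> K) nand ~N) = ~F = T
Thus S2 is true.

1 of the 2 statements is true (S2).

1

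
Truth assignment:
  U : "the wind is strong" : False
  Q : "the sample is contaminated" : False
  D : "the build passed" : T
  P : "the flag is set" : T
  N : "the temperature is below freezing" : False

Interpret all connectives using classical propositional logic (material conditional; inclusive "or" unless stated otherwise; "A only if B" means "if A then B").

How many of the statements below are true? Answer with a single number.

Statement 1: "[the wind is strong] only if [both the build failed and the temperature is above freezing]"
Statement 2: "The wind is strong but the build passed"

1

Statement 1: Parsed as U -> (not D and not N)

not D = not True = False
not N = not False = True
not D and not N = False and True = False
U -> (not D and not N) = False -> False = True
Thus Statement 1 is true.

Statement 2: Formalization: U and D

U and D = False and True = False
Thus Statement 2 is false.

True statements: 1.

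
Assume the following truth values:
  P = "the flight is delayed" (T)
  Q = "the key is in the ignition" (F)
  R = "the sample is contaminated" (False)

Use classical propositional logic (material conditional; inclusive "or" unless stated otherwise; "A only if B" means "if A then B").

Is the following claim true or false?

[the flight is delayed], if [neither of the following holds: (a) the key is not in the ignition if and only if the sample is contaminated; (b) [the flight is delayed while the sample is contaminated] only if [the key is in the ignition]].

true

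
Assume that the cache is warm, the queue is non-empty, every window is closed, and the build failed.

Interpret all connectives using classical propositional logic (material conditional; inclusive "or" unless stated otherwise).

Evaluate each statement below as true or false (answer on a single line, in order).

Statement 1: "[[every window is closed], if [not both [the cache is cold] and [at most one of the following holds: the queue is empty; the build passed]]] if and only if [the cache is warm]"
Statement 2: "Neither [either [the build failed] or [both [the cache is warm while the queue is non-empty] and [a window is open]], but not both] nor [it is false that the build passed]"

Let P = "the cache is warm" (T), Q = "the queue is empty" (F), S = "the build passed" (F), R = "a window is open" (F).

Statement 1: In symbols: ((~P nand (Q nand S)) -> ~R) <-> P

~P = ~T = F
Q nand S = F nand F = T
~P nand (Q nand S) = F nand T = T
~R = ~F = T
(~P nand (Q nand S)) -> ~R = T -> T = T
((~P nand (Q nand S)) -> ~R) <-> P = T <-> T = T
Thus Statement 1 is true.

Statement 2: Formalization: (~S xor ((P & ~Q) & R)) nor ~S

~S = ~F = T
~Q = ~F = T
P & ~Q = T & T = T
(P & ~Q) & R = T & F = F
~S xor ((P & ~Q) & R) = T xor F = T
~S = ~F = T
(~S xor ((P & ~Q) & R)) nor ~S = T nor T = F
So Statement 2 is false.

Statement 1 T; Statement 2 F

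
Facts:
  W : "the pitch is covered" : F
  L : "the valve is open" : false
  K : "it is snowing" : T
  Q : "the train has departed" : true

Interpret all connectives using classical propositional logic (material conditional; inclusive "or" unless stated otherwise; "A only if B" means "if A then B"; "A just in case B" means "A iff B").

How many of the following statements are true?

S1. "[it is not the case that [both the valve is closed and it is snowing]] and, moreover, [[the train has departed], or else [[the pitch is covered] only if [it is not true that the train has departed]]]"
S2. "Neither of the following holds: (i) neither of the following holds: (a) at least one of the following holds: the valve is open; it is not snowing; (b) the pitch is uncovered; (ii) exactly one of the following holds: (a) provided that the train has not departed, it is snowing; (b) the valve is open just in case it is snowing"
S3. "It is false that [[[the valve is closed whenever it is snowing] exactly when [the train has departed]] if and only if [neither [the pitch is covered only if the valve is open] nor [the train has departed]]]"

1

S1: Formalization: ¬(¬L ∧ K) ∧ (Q ∨ (W → ¬Q))

¬L = ¬F = T
¬L ∧ K = T ∧ T = T
¬(¬L ∧ K) = ¬T = F
¬Q = ¬T = F
W → ¬Q = F → F = T
Q ∨ (W → ¬Q) = T ∨ T = T
¬(¬L ∧ K) ∧ (Q ∨ (W → ¬Q)) = F ∧ T = F
Thus S1 is false.

S2: In symbols: ((L ∨ ¬K) ↓ ¬W) ↓ ((¬Q → K) ⊕ (L ↔ K))

¬K = ¬T = F
L ∨ ¬K = F ∨ F = F
¬W = ¬F = T
(L ∨ ¬K) ↓ ¬W = F ↓ T = F
¬Q = ¬T = F
¬Q → K = F → T = T
L ↔ K = F ↔ T = F
(¬Q → K) ⊕ (L ↔ K) = T ⊕ F = T
((L ∨ ¬K) ↓ ¬W) ↓ ((¬Q → K) ⊕ (L ↔ K)) = F ↓ T = F
Thus S2 is false.

S3: This is ¬(((K → ¬L) ↔ Q) ↔ ((W → L) ↓ Q)).

¬L = ¬F = T
K → ¬L = T → T = T
(K → ¬L) ↔ Q = T ↔ T = T
W → L = F → F = T
(W → L) ↓ Q = T ↓ T = F
((K → ¬L) ↔ Q) ↔ ((W → L) ↓ Q) = T ↔ F = F
¬(((K → ¬L) ↔ Q) ↔ ((W → L) ↓ Q)) = ¬F = T
Hence S3 is true.

True statements: 1.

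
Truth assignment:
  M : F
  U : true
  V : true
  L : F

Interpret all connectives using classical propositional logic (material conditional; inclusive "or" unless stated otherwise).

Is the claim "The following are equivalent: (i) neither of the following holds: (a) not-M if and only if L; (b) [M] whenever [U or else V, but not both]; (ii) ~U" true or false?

true

Values: M=F, L=F, U=T, V=T.
Formalization: ((¬M ↔ L) ↓ ((U ⊕ V) → M)) ↔ ¬U

¬M = ¬F = T
¬M ↔ L = T ↔ F = F
U ⊕ V = T ⊕ T = F
(U ⊕ V) → M = F → F = T
(¬M ↔ L) ↓ ((U ⊕ V) → M) = F ↓ T = F
¬U = ¬T = F
((¬M ↔ L) ↓ ((U ⊕ V) → M)) ↔ ¬U = F ↔ F = T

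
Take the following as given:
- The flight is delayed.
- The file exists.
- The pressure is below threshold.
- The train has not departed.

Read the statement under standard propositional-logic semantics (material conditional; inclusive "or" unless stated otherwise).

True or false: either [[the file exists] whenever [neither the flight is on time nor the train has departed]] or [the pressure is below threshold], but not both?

Let P = "the flight is delayed" (T), S = "the train has departed" (F), Q = "the file exists" (T), R = "the pressure is above threshold" (F).
Parsed as ((¬P ↓ S) → Q) ⊕ ¬R

¬P = ¬T = F
¬P ↓ S = F ↓ F = T
(¬P ↓ S) → Q = T → T = T
¬R = ¬F = T
((¬P ↓ S) → Q) ⊕ ¬R = T ⊕ T = F

False.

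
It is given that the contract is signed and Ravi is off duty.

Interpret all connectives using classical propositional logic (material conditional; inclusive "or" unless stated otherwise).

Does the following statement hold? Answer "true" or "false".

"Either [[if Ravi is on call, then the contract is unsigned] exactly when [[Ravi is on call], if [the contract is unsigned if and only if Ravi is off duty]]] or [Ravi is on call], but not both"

True

Let Q = "Ravi is on call" (F), P = "the contract is signed" (T).
In symbols: ((Q -> ~P) <-> ((~P <-> ~Q) -> Q)) xor Q

~P = ~T = F
Q -> ~P = F -> F = T
~P = ~T = F
~Q = ~F = T
~P <-> ~Q = F <-> T = F
(~P <-> ~Q) -> Q = F -> F = T
(Q -> ~P) <-> ((~P <-> ~Q) -> Q) = T <-> T = T
((Q -> ~P) <-> ((~P <-> ~Q) -> Q)) xor Q = T xor F = T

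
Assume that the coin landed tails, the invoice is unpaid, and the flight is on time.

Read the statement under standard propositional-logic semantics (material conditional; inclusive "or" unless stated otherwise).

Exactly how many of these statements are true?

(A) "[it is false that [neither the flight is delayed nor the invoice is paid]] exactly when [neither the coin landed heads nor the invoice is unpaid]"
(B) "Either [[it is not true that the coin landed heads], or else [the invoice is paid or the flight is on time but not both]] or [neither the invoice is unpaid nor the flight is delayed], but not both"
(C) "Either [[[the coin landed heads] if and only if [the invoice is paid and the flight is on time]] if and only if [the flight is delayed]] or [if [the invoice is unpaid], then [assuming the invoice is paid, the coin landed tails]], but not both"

3

Let R = "the flight is delayed" (F), Q = "the invoice is paid" (F), P = "the coin landed heads" (F).

(A): In symbols: ¬(R ↓ Q) ↔ (P ↓ ¬Q)

R ↓ Q = F ↓ F = T
¬(R ↓ Q) = ¬T = F
¬Q = ¬F = T
P ↓ ¬Q = F ↓ T = F
¬(R ↓ Q) ↔ (P ↓ ¬Q) = F ↔ F = T
So (A) is true.

(B): In symbols: (¬P ∨ (Q ⊕ ¬R)) ⊕ (¬Q ↓ R)

¬P = ¬F = T
¬R = ¬F = T
Q ⊕ ¬R = F ⊕ T = T
¬P ∨ (Q ⊕ ¬R) = T ∨ T = T
¬Q = ¬F = T
¬Q ↓ R = T ↓ F = F
(¬P ∨ (Q ⊕ ¬R)) ⊕ (¬Q ↓ R) = T ⊕ F = T
So (B) is true.

(C): Formalization: ((P ↔ (Q ∧ ¬R)) ↔ R) ⊕ (¬Q → (Q → ¬P))

¬R = ¬F = T
Q ∧ ¬R = F ∧ T = F
P ↔ (Q ∧ ¬R) = F ↔ F = T
(P ↔ (Q ∧ ¬R)) ↔ R = T ↔ F = F
¬Q = ¬F = T
¬P = ¬F = T
Q → ¬P = F → T = T
¬Q → (Q → ¬P) = T → T = T
((P ↔ (Q ∧ ¬R)) ↔ R) ⊕ (¬Q → (Q → ¬P)) = F ⊕ T = T
Thus (C) is true.

True statements: 3 ((A), (B), (C)).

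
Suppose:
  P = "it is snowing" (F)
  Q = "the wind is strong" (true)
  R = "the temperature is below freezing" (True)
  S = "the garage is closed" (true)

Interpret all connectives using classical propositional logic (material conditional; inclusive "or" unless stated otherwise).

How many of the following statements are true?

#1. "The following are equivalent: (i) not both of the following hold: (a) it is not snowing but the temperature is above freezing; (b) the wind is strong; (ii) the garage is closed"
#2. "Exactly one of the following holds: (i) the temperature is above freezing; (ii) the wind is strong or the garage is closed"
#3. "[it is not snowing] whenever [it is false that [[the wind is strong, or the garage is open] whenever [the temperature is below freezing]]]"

3

#1: Formalization: ((not P and not R) nand Q) iff S

not P = not False = True
not R = not True = False
not P and not R = True and False = False
(not P and not R) nand Q = False nand True = True
((not P and not R) nand Q) iff S = True iff True = True
Hence #1 is true.

#2: This is not R xor (Q or S).

not R = not True = False
Q or S = True or True = True
not R xor (Q or S) = False xor True = True
Hence #2 is true.

#3: Formalization: not (R -> (Q or not S)) -> not P

not S = not True = False
Q or not S = True or False = True
R -> (Q or not S) = True -> True = True
not (R -> (Q or not S)) = not True = False
not P = not False = True
not (R -> (Q or not S)) -> not P = False -> True = True
Hence #3 is true.

True statements: 3 (#1, #2, #3).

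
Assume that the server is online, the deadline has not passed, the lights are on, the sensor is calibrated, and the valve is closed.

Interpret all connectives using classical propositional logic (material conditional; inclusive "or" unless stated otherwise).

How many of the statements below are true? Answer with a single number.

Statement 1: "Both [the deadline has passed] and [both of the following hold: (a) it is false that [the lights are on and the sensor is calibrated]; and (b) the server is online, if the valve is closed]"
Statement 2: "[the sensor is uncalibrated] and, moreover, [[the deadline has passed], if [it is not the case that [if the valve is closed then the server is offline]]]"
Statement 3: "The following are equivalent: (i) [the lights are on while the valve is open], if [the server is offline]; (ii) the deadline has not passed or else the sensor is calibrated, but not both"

0

Let Q = "the deadline has passed" (F), R = "the lights are on" (T), S = "the sensor is calibrated" (T), U = "the valve is open" (F), P = "the server is online" (T).

Statement 1: This is Q ∧ (¬(R ∧ S) ∧ (¬U → P)).

R ∧ S = T ∧ T = T
¬(R ∧ S) = ¬T = F
¬U = ¬F = T
¬U → P = T → T = T
¬(R ∧ S) ∧ (¬U → P) = F ∧ T = F
Q ∧ (¬(R ∧ S) ∧ (¬U → P)) = F ∧ F = F
Thus Statement 1 is false.

Statement 2: Parsed as ¬S ∧ (¬(¬U → ¬P) → Q)

¬S = ¬T = F
¬U = ¬F = T
¬P = ¬T = F
¬U → ¬P = T → F = F
¬(¬U → ¬P) = ¬F = T
¬(¬U → ¬P) → Q = T → F = F
¬S ∧ (¬(¬U → ¬P) → Q) = F ∧ F = F
So Statement 2 is false.

Statement 3: In symbols: (¬P → (R ∧ U)) ↔ (¬Q ⊕ S)

¬P = ¬T = F
R ∧ U = T ∧ F = F
¬P → (R ∧ U) = F → F = T
¬Q = ¬F = T
¬Q ⊕ S = T ⊕ T = F
(¬P → (R ∧ U)) ↔ (¬Q ⊕ S) = T ↔ F = F
So Statement 3 is false.

Count: 0.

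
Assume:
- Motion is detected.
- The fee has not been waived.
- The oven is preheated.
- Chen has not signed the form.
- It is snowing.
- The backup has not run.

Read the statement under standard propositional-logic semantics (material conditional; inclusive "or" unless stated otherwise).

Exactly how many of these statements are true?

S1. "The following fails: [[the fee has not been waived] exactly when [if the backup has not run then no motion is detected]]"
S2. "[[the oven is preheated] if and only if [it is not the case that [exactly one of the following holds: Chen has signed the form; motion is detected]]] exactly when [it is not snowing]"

2

Let Q = "the fee has been waived" (F), V = "the backup has run" (F), P = "motion is detected" (T), R = "the oven is preheated" (T), S = "Chen has signed the form" (F), U = "it is snowing" (T).

S1: Parsed as ~(~Q <-> (~V -> ~P))

~Q = ~F = T
~V = ~F = T
~P = ~T = F
~V -> ~P = T -> F = F
~Q <-> (~V -> ~P) = T <-> F = F
~(~Q <-> (~V -> ~P)) = ~F = T
Hence S1 is true.

S2: Parsed as (R <-> ~(S xor P)) <-> ~U

S xor P = F xor T = T
~(S xor P) = ~T = F
R <-> ~(S xor P) = T <-> F = F
~U = ~T = F
(R <-> ~(S xor P)) <-> ~U = F <-> F = T
Thus S2 is true.

True statements: 2 (S1, S2).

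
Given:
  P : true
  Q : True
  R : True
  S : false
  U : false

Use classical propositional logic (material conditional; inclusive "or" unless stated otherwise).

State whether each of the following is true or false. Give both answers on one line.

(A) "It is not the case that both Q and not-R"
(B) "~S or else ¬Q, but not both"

(A) T / (B) T

(A): This is Q nand not R.

not R = not True = False
Q nand not R = True nand False = True
So (A) is true.

(B): This is not S xor not Q.

not S = not False = True
not Q = not True = False
not S xor not Q = True xor False = True
Thus (B) is true.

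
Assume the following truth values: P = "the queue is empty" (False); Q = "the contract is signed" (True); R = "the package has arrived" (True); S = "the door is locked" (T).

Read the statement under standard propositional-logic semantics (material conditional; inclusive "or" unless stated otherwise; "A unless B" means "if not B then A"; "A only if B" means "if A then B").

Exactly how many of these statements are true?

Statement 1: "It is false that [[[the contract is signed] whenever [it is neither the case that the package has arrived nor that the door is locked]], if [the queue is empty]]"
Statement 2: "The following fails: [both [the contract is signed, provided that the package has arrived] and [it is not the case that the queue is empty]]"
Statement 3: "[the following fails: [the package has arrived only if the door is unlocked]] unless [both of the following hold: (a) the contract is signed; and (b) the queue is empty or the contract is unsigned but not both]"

Statement 1: Formalization: not (P -> ((R nor S) -> Q))

R nor S = True nor True = False
(R nor S) -> Q = False -> True = True
P -> ((R nor S) -> Q) = False -> True = True
not (P -> ((R nor S) -> Q)) = not True = False
Hence Statement 1 is false.

Statement 2: Parsed as not ((R -> Q) and not P)

R -> Q = True -> True = True
not P = not False = True
(R -> Q) and not P = True and True = True
not ((R -> Q) and not P) = not True = False
Hence Statement 2 is false.

Statement 3: Parsed as not (R -> not S) or (Q and (P xor not Q))

not S = not True = False
R -> not S = True -> False = False
not (R -> not S) = not False = True
not Q = not True = False
P xor not Q = False xor False = False
Q and (P xor not Q) = True and False = False
not (R -> not S) or (Q and (P xor not Q)) = True or False = True
Thus Statement 3 is true.

True statements: 1.

1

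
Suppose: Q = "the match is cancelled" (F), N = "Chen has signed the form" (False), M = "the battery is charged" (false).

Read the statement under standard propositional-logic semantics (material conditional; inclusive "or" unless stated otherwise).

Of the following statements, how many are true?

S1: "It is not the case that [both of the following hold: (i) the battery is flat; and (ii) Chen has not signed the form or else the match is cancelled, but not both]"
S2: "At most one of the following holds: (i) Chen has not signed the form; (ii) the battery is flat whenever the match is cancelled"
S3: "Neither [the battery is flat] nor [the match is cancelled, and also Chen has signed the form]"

0

S1: Parsed as ¬(¬M ∧ (¬N ⊕ Q))

¬M = ¬F = T
¬N = ¬F = T
¬N ⊕ Q = T ⊕ F = T
¬M ∧ (¬N ⊕ Q) = T ∧ T = T
¬(¬M ∧ (¬N ⊕ Q)) = ¬T = F
Thus S1 is false.

S2: Parsed as ¬N ↑ (Q → ¬M)

¬N = ¬F = T
¬M = ¬F = T
Q → ¬M = F → T = T
¬N ↑ (Q → ¬M) = T ↑ T = F
Thus S2 is false.

S3: This is ¬M ↓ (Q ∧ N).

¬M = ¬F = T
Q ∧ N = F ∧ F = F
¬M ↓ (Q ∧ N) = T ↓ F = F
Thus S3 is false.

True statements: 0 (none).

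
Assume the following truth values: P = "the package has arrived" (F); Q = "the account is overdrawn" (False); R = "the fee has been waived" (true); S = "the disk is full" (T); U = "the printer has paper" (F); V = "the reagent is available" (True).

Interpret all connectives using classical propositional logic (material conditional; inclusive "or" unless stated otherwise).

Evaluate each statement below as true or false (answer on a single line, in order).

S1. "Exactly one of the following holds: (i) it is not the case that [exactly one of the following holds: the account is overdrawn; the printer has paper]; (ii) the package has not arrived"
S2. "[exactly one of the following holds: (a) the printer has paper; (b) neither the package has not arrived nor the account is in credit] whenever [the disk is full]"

S1 False / S2 False

S1: Formalization: ~(Q xor U) xor ~P

Q xor U = F xor F = F
~(Q xor U) = ~F = T
~P = ~F = T
~(Q xor U) xor ~P = T xor T = F
So S1 is false.

S2: Parsed as S -> (U xor (~P nor ~Q))

~P = ~F = T
~Q = ~F = T
~P nor ~Q = T nor T = F
U xor (~P nor ~Q) = F xor F = F
S -> (U xor (~P nor ~Q)) = T -> F = F
So S2 is false.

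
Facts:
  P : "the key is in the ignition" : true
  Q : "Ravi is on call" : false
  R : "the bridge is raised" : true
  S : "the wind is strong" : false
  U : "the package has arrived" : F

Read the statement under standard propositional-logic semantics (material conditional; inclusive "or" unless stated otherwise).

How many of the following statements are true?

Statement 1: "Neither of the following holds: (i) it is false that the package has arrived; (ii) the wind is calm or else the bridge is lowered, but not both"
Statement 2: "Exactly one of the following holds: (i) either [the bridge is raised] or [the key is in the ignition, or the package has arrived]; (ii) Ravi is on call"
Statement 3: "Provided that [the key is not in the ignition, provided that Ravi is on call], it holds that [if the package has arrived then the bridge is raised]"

Statement 1: This is not U nor (not S xor not R).

not U = not False = True
not S = not False = True
not R = not True = False
not S xor not R = True xor False = True
not U nor (not S xor not R) = True nor True = False
Thus Statement 1 is false.

Statement 2: Parsed as (R or (P or U)) xor Q

P or U = True or False = True
R or (P or U) = True or True = True
(R or (P or U)) xor Q = True xor False = True
Thus Statement 2 is true.

Statement 3: Parsed as (Q -> not P) -> (U -> R)

not P = not True = False
Q -> not P = False -> False = True
U -> R = False -> True = True
(Q -> not P) -> (U -> R) = True -> True = True
Thus Statement 3 is true.

True statements: 2.

2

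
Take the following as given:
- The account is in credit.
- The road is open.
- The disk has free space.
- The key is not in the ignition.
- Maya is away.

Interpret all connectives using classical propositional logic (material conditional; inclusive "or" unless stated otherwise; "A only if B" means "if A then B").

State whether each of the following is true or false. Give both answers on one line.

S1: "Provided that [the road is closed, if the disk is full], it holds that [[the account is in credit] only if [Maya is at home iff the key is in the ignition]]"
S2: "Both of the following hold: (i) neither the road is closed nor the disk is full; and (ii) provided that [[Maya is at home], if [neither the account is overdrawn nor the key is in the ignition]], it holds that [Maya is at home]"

S1 true; S2 true

Let U = "the disk is full" (F), G = "the road is closed" (F), H = "the account is overdrawn" (F), P = "Maya is at home" (F), S = "the key is in the ignition" (F).

S1: In symbols: (U → G) → (¬H → (P ↔ S))

U → G = F → F = T
¬H = ¬F = T
P ↔ S = F ↔ F = T
¬H → (P ↔ S) = T → T = T
(U → G) → (¬H → (P ↔ S)) = T → T = T
Hence S1 is true.

S2: Parsed as (G ↓ U) ∧ (((H ↓ S) → P) → P)

G ↓ U = F ↓ F = T
H ↓ S = F ↓ F = T
(H ↓ S) → P = T → F = F
((H ↓ S) → P) → P = F → F = T
(G ↓ U) ∧ (((H ↓ S) → P) → P) = T ∧ T = T
Thus S2 is true.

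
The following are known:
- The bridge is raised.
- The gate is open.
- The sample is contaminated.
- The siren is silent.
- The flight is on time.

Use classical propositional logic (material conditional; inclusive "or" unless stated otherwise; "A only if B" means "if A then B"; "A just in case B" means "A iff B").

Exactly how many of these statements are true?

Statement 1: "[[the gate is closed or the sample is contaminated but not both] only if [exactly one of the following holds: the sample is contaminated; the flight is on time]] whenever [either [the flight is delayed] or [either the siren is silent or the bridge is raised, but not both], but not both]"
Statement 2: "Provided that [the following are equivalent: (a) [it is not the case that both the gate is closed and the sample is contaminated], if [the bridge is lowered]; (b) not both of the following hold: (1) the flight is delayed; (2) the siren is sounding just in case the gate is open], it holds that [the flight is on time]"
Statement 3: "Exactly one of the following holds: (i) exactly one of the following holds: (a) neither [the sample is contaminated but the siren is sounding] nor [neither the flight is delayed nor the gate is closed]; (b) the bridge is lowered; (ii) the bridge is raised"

Let U = "the flight is delayed" (F), S = "the siren is sounding" (F), P = "the bridge is raised" (T), Q = "the gate is open" (T), R = "the sample is contaminated" (T).

Statement 1: In symbols: (U ⊕ (¬S ⊕ P)) → ((¬Q ⊕ R) → (R ⊕ ¬U))

¬S = ¬F = T
¬S ⊕ P = T ⊕ T = F
U ⊕ (¬S ⊕ P) = F ⊕ F = F
¬Q = ¬T = F
¬Q ⊕ R = F ⊕ T = T
¬U = ¬F = T
R ⊕ ¬U = T ⊕ T = F
(¬Q ⊕ R) → (R ⊕ ¬U) = T → F = F
(U ⊕ (¬S ⊕ P)) → ((¬Q ⊕ R) → (R ⊕ ¬U)) = F → F = T
Hence Statement 1 is true.

Statement 2: In symbols: ((¬P → (¬Q ↑ R)) ↔ (U ↑ (S ↔ Q))) → ¬U

¬P = ¬T = F
¬Q = ¬T = F
¬Q ↑ R = F ↑ T = T
¬P → (¬Q ↑ R) = F → T = T
S ↔ Q = F ↔ T = F
U ↑ (S ↔ Q) = F ↑ F = T
(¬P → (¬Q ↑ R)) ↔ (U ↑ (S ↔ Q)) = T ↔ T = T
¬U = ¬F = T
((¬P → (¬Q ↑ R)) ↔ (U ↑ (S ↔ Q))) → ¬U = T → T = T
Hence Statement 2 is true.

Statement 3: In symbols: (((R ∧ S) ↓ (U ↓ ¬Q)) ⊕ ¬P) ⊕ P

R ∧ S = T ∧ F = F
¬Q = ¬T = F
U ↓ ¬Q = F ↓ F = T
(R ∧ S) ↓ (U ↓ ¬Q) = F ↓ T = F
¬P = ¬T = F
((R ∧ S) ↓ (U ↓ ¬Q)) ⊕ ¬P = F ⊕ F = F
(((R ∧ S) ↓ (U ↓ ¬Q)) ⊕ ¬P) ⊕ P = F ⊕ T = T
Thus Statement 3 is true.

3 of the 3 statements are true (Statement 1, Statement 2, Statement 3).

3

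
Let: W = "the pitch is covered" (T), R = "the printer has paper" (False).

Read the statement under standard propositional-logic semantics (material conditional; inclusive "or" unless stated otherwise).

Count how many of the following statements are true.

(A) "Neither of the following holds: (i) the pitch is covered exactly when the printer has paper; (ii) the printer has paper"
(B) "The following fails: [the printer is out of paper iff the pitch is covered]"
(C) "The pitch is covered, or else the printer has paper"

2

(A): This is (W iff R) nor R.

W iff R = True iff False = False
(W iff R) nor R = False nor False = True
Thus (A) is true.

(B): Formalization: not (not R iff W)

not R = not False = True
not R iff W = True iff True = True
not (not R iff W) = not True = False
Thus (B) is false.

(C): In symbols: W or R

W or R = True or False = True
Thus (C) is true.

Count: 2.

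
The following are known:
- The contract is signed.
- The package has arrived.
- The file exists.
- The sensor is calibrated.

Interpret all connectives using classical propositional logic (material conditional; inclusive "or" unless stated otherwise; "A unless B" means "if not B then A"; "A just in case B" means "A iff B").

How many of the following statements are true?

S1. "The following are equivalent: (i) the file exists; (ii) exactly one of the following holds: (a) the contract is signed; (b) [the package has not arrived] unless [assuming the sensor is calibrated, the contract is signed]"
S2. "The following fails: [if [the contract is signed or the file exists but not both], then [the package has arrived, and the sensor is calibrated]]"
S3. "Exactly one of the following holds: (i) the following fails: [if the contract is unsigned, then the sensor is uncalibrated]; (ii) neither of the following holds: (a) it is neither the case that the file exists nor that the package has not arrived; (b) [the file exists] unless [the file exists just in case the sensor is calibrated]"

0

Let R = "the file exists" (True), P = "the contract is signed" (True), Q = "the package has arrived" (True), S = "the sensor is calibrated" (True).

S1: This is R iff (P xor (not Q or (S -> P))).

not Q = not True = False
S -> P = True -> True = True
not Q or (S -> P) = False or True = True
P xor (not Q or (S -> P)) = True xor True = False
R iff (P xor (not Q or (S -> P))) = True iff False = False
Hence S1 is false.

S2: Parsed as not ((P xor R) -> (Q and S))

P xor R = True xor True = False
Q and S = True and True = True
(P xor R) -> (Q and S) = False -> True = True
not ((P xor R) -> (Q and S)) = not True = False
So S2 is false.

S3: This is not (not P -> not S) xor ((R nor not Q) nor (R or (R iff S))).

not P = not True = False
not S = not True = False
not P -> not S = False -> False = True
not (not P -> not S) = not True = False
not Q = not True = False
R nor not Q = True nor False = False
R iff S = True iff True = True
R or (R iff S) = True or True = True
(R nor not Q) nor (R or (R iff S)) = False nor True = False
not (not P -> not S) xor ((R nor not Q) nor (R or (R iff S))) = False xor False = False
Thus S3 is false.

True statements: 0 (none).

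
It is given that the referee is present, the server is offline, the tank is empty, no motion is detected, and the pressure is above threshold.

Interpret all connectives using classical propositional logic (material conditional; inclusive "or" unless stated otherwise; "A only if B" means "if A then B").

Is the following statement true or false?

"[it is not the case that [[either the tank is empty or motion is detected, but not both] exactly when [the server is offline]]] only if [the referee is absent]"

True

Let G = "the tank is full" (F), H = "motion is detected" (F), M = "the server is online" (F), W = "the referee is present" (T).
In symbols: ~((~G xor H) <-> ~M) -> ~W

~G = ~F = T
~G xor H = T xor F = T
~M = ~F = T
(~G xor H) <-> ~M = T <-> T = T
~((~G xor H) <-> ~M) = ~T = F
~W = ~T = F
~((~G xor H) <-> ~M) -> ~W = F -> F = T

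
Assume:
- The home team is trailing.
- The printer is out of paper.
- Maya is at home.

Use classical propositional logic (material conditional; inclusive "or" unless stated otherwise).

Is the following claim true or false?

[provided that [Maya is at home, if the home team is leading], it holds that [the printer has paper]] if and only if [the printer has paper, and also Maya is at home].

true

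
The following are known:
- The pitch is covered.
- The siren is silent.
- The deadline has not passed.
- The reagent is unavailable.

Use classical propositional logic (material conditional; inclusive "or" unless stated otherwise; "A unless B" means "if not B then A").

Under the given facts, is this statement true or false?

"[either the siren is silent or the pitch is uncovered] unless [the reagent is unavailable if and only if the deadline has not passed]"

True

Let S = "the siren is sounding" (F), P = "the pitch is covered" (T), H = "the reagent is available" (F), U = "the deadline has passed" (F).
Parsed as (¬S ∨ ¬P) ∨ (¬H ↔ ¬U)

¬S = ¬F = T
¬P = ¬T = F
¬S ∨ ¬P = T ∨ F = T
¬H = ¬F = T
¬U = ¬F = T
¬H ↔ ¬U = T ↔ T = T
(¬S ∨ ¬P) ∨ (¬H ↔ ¬U) = T ∨ T = T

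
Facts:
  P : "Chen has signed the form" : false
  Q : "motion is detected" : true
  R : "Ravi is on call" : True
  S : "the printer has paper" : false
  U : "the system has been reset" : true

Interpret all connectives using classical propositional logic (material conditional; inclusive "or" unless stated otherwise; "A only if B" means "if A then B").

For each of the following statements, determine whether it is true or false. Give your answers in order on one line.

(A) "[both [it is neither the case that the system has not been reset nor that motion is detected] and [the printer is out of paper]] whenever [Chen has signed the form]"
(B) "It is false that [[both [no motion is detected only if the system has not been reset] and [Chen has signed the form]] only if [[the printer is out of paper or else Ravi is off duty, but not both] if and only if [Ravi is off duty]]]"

(A) true; (B) false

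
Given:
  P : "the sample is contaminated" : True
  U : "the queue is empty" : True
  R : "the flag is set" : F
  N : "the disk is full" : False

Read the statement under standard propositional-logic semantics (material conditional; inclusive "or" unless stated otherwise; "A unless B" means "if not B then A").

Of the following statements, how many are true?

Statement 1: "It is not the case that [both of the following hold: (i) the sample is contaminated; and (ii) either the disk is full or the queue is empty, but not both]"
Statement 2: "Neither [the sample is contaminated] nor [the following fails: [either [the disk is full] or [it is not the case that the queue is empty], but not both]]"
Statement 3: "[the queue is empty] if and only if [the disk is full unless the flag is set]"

Statement 1: In symbols: not (P and (N xor U))

N xor U = False xor True = True
P and (N xor U) = True and True = True
not (P and (N xor U)) = not True = False
So Statement 1 is false.

Statement 2: This is P nor not (N xor not U).

not U = not True = False
N xor not U = False xor False = False
not (N xor not U) = not False = True
P nor not (N xor not U) = True nor True = False
Hence Statement 2 is false.

Statement 3: This is U iff (N or R).

N or R = False or False = False
U iff (N or R) = True iff False = False
Hence Statement 3 is false.

0 of the 3 statements are true (none).

0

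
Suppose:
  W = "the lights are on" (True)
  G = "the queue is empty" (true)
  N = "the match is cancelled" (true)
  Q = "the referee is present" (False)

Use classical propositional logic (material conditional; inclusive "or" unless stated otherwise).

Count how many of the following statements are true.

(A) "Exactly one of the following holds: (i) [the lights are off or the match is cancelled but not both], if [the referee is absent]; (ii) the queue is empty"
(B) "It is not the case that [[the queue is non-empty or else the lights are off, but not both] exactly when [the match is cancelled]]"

1

(A): This is (~Q -> (~W xor N)) xor G.

~Q = ~F = T
~W = ~T = F
~W xor N = F xor T = T
~Q -> (~W xor N) = T -> T = T
(~Q -> (~W xor N)) xor G = T xor T = F
Hence (A) is false.

(B): This is ~((~G xor ~W) <-> N).

~G = ~T = F
~W = ~T = F
~G xor ~W = F xor F = F
(~G xor ~W) <-> N = F <-> T = F
~((~G xor ~W) <-> N) = ~F = T
Thus (B) is true.

True statements: 1.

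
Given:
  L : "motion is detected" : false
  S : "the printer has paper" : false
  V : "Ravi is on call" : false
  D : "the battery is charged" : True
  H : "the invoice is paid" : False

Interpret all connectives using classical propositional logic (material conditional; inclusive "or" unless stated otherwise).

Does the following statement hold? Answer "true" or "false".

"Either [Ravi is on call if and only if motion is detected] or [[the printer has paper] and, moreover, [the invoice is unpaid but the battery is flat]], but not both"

True

Formalization: (V <-> L) xor (S & (~H & ~D))

V <-> L = F <-> F = T
~H = ~F = T
~D = ~T = F
~H & ~D = T & F = F
S & (~H & ~D) = F & F = F
(V <-> L) xor (S & (~H & ~D)) = T xor F = T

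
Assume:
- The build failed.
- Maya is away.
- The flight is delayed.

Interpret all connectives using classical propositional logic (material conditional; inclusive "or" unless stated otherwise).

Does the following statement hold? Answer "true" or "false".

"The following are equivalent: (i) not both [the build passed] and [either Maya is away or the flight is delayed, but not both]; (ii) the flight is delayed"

Let N = "the build passed" (False), U = "Maya is at home" (False), D = "the flight is delayed" (True).
In symbols: (N nand (not U xor D)) iff D

not U = not False = True
not U xor D = True xor True = False
N nand (not U xor D) = False nand False = True
(N nand (not U xor D)) iff D = True iff True = True

The statement is true.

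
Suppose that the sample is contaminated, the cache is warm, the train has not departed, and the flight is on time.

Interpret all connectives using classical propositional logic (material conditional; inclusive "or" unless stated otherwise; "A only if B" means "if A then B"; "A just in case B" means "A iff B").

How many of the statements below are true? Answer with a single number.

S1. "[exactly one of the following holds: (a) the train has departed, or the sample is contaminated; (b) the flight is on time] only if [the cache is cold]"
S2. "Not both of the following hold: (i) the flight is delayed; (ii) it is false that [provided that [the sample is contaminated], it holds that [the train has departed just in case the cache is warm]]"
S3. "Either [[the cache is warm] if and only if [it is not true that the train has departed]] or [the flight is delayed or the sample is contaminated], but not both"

Let U = "the train has departed" (F), W = "the sample is contaminated" (T), K = "the flight is delayed" (F), S = "the cache is warm" (T).

S1: Parsed as ((U | W) xor ~K) -> ~S

U | W = F | T = T
~K = ~F = T
(U | W) xor ~K = T xor T = F
~S = ~T = F
((U | W) xor ~K) -> ~S = F -> F = T
So S1 is true.

S2: This is K nand ~(W -> (U <-> S)).

U <-> S = F <-> T = F
W -> (U <-> S) = T -> F = F
~(W -> (U <-> S)) = ~F = T
K nand ~(W -> (U <-> S)) = F nand T = T
Thus S2 is true.

S3: In symbols: (S <-> ~U) xor (K | W)

~U = ~F = T
S <-> ~U = T <-> T = T
K | W = F | T = T
(S <-> ~U) xor (K | W) = T xor T = F
Hence S3 is false.

Count: 2.

2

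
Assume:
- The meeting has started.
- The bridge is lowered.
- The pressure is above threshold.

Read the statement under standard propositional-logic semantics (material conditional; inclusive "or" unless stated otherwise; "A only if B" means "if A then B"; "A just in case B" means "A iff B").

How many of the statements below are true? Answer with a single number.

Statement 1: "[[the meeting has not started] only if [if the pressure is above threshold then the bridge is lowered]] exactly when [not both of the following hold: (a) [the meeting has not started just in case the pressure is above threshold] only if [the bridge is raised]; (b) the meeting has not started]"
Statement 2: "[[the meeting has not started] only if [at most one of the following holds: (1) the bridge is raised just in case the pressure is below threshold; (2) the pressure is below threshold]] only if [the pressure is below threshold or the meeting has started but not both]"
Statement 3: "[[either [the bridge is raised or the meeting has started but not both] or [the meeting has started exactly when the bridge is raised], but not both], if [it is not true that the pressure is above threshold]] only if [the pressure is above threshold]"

3

Let P = "the meeting has started" (T), R = "the pressure is above threshold" (T), Q = "the bridge is raised" (F).

Statement 1: This is (~P -> (R -> ~Q)) <-> (((~P <-> R) -> Q) nand ~P).

~P = ~T = F
~Q = ~F = T
R -> ~Q = T -> T = T
~P -> (R -> ~Q) = F -> T = T
~P = ~T = F
~P <-> R = F <-> T = F
(~P <-> R) -> Q = F -> F = T
~P = ~T = F
((~P <-> R) -> Q) nand ~P = T nand F = T
(~P -> (R -> ~Q)) <-> (((~P <-> R) -> Q) nand ~P) = T <-> T = T
Thus Statement 1 is true.

Statement 2: Formalization: (~P -> ((Q <-> ~R) nand ~R)) -> (~R xor P)

~P = ~T = F
~R = ~T = F
Q <-> ~R = F <-> F = T
~R = ~T = F
(Q <-> ~R) nand ~R = T nand F = T
~P -> ((Q <-> ~R) nand ~R) = F -> T = T
~R = ~T = F
~R xor P = F xor T = T
(~P -> ((Q <-> ~R) nand ~R)) -> (~R xor P) = T -> T = T
Hence Statement 2 is true.

Statement 3: This is (~R -> ((Q xor P) xor (P <-> Q))) -> R.

~R = ~T = F
Q xor P = F xor T = T
P <-> Q = T <-> F = F
(Q xor P) xor (P <-> Q) = T xor F = T
~R -> ((Q xor P) xor (P <-> Q)) = F -> T = T
(~R -> ((Q xor P) xor (P <-> Q))) -> R = T -> T = T
Hence Statement 3 is true.

True statements: 3 (Statement 1, Statement 2, Statement 3).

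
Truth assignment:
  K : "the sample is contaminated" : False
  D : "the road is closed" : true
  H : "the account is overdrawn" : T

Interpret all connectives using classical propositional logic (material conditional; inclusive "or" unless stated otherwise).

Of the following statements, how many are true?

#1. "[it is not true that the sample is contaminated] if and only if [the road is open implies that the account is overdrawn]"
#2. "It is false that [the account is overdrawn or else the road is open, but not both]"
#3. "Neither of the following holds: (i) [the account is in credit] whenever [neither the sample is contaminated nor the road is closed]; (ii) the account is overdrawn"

1

#1: Formalization: ~K <-> (~D -> H)

~K = ~F = T
~D = ~T = F
~D -> H = F -> T = T
~K <-> (~D -> H) = T <-> T = T
Thus #1 is true.

#2: Parsed as ~(H xor ~D)

~D = ~T = F
H xor ~D = T xor F = T
~(H xor ~D) = ~T = F
So #2 is false.

#3: Formalization: ((K nor D) -> ~H) nor H

K nor D = F nor T = F
~H = ~T = F
(K nor D) -> ~H = F -> F = T
((K nor D) -> ~H) nor H = T nor T = F
Thus #3 is false.

1 of the 3 statements is true.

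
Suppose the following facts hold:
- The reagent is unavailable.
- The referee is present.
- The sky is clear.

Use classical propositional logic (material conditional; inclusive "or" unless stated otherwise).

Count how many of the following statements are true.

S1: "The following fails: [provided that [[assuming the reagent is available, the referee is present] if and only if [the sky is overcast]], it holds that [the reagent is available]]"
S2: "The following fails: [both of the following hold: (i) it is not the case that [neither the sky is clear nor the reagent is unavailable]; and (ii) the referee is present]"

0

Let L = "the reagent is available" (F), M = "the referee is present" (T), V = "the sky is overcast" (F).

S1: Formalization: ¬(((L → M) ↔ V) → L)

L → M = F → T = T
(L → M) ↔ V = T ↔ F = F
((L → M) ↔ V) → L = F → F = T
¬(((L → M) ↔ V) → L) = ¬T = F
So S1 is false.

S2: Formalization: ¬(¬(¬V ↓ ¬L) ∧ M)

¬V = ¬F = T
¬L = ¬F = T
¬V ↓ ¬L = T ↓ T = F
¬(¬V ↓ ¬L) = ¬F = T
¬(¬V ↓ ¬L) ∧ M = T ∧ T = T
¬(¬(¬V ↓ ¬L) ∧ M) = ¬T = F
Thus S2 is false.

0 of the 2 statements are true (none).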